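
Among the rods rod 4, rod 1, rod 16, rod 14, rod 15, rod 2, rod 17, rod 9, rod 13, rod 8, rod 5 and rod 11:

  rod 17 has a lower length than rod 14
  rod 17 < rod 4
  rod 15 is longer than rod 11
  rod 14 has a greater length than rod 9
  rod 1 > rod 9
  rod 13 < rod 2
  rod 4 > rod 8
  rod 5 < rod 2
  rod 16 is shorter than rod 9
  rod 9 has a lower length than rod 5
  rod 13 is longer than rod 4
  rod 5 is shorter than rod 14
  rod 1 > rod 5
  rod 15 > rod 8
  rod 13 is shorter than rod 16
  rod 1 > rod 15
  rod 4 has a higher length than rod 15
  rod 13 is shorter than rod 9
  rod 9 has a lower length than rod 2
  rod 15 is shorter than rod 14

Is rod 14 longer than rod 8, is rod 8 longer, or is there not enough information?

rod 14

Following the relations from rod 8: rod 8 < rod 15 < rod 4 < rod 13 < rod 16 < rod 9 < rod 5 < rod 14.
So rod 14 is longer.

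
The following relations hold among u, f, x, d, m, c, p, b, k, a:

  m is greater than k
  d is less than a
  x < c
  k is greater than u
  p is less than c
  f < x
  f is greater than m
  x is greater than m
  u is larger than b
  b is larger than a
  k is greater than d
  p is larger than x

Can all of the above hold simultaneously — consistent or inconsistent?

The single ordering d < a < b < u < k < m < f < x < p < c satisfies every listed relation, so no contradiction arises.

consistent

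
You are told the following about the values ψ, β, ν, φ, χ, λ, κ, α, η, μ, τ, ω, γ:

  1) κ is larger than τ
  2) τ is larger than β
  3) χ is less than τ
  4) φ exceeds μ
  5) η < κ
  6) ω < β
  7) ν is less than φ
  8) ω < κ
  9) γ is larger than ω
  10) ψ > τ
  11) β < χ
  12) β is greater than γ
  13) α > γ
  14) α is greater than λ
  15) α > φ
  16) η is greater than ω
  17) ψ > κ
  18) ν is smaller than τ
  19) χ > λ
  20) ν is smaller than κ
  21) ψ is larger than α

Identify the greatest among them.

Chaining downward from ψ: directly below it, τ, κ, α; then ω, λ, γ, β, ν, χ, η, φ; then μ.
That covers every other element, and nothing is given above ψ, so ψ is the greatest.

ψ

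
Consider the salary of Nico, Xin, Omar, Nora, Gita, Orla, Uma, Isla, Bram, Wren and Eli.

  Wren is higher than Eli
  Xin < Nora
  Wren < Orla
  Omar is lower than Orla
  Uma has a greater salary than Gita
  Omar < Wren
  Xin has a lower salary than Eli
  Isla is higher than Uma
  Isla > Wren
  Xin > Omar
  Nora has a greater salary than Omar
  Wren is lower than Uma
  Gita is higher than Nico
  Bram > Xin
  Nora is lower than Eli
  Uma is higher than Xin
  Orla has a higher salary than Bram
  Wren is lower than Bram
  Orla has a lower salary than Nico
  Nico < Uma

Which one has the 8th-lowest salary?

Piecing the relations together gives one ordering: Omar < Xin < Nora < Eli < Wren < Bram < Orla < Nico < Gita < Uma < Isla.
The 8th smallest is Nico.

Nico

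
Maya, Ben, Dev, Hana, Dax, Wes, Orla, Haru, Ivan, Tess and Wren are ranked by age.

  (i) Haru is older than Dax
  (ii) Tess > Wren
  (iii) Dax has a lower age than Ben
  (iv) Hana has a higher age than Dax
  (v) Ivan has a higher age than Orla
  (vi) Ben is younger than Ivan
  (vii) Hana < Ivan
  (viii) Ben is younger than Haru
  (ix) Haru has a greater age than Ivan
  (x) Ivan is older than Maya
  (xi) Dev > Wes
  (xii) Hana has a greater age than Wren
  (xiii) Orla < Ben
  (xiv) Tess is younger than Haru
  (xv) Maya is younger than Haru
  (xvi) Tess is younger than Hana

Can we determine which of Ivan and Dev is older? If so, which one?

undetermined

Following every chain through Dev: below Dev we get Wes.
Ivan is not reached, and no chain runs the other way from Ivan to Dev.
So the given relations leave the order of Dev and Ivan undetermined.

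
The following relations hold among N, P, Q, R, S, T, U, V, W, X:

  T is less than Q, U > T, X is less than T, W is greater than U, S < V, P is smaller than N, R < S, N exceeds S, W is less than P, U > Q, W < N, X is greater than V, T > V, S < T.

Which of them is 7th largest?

The consecutive relations fix a unique order: R < S < V < X < T < Q < U < W < P < N.
Counting 7 from the largest end gives X.

X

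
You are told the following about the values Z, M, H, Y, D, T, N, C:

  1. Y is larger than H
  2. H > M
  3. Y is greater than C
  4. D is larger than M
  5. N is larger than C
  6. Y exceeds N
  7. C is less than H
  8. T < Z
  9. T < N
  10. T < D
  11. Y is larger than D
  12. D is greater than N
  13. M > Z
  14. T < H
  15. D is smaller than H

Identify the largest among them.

C is not greatest since C < Y; T is not greatest since T < Z; Z is not greatest since Z < M; M is not greatest since M < H; N is not greatest since N < D; D is not greatest since D < Y; H is not greatest since H < Y.
Only Y has nothing above it, so Y is the largest.

Y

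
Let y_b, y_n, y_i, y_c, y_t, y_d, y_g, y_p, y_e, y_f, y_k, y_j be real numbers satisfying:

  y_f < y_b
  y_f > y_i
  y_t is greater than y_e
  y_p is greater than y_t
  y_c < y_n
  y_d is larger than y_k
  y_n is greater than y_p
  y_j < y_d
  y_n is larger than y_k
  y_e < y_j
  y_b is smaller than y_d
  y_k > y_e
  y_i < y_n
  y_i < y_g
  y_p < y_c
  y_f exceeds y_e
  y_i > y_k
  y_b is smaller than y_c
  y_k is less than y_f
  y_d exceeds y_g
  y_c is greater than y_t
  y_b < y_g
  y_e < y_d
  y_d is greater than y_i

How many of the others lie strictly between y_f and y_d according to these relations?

2

The relations place y_f below y_d. An element lies strictly between them when it is forced above y_f and also forced below y_d.
Above y_f: {y_b, y_c, y_n, y_g}. Below y_d: {y_e, y_k, y_i, y_j, y_b, y_g}.
Intersection: {y_b, y_g} — 2.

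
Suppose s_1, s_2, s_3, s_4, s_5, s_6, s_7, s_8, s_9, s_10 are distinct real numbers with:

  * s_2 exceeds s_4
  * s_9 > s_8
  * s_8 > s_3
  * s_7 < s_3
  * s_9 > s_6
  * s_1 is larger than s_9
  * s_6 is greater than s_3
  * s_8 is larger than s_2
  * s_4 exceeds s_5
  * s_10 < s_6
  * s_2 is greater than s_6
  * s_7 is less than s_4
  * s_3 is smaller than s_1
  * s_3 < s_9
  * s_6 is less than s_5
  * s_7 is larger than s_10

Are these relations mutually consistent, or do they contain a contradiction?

The single ordering s_10 < s_7 < s_3 < s_6 < s_5 < s_4 < s_2 < s_8 < s_9 < s_1 satisfies every listed relation, so no contradiction arises.

consistent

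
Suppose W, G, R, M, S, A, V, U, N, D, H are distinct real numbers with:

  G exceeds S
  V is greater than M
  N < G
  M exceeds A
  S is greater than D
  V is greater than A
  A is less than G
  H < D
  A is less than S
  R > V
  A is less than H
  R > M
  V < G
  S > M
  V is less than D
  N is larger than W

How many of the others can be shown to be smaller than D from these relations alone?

4

Directly below D: V, H.
One step further: A, M (4 so far).
No other element is forced below D by the given relations, so the count is 4.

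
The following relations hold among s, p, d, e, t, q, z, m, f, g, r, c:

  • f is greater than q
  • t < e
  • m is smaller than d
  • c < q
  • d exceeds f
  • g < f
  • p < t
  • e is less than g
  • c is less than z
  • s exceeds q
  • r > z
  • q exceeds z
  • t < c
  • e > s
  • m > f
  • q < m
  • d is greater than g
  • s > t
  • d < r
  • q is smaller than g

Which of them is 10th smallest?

m

The consecutive relations fix a unique order: p < t < c < z < q < s < e < g < f < m < d < r.
Counting 10 from the smallest end gives m.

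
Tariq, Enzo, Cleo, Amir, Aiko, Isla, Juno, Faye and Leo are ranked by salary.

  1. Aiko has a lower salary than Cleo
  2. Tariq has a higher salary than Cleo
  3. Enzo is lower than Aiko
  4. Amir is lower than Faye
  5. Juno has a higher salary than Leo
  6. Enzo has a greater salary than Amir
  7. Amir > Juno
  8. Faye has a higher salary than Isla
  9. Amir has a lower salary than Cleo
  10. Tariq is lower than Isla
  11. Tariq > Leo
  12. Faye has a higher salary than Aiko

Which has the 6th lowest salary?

Chaining the given pairs: Leo < Juno < Amir < Enzo < Aiko < Cleo < Tariq < Isla < Faye.
The 6th smallest is Cleo.

Cleo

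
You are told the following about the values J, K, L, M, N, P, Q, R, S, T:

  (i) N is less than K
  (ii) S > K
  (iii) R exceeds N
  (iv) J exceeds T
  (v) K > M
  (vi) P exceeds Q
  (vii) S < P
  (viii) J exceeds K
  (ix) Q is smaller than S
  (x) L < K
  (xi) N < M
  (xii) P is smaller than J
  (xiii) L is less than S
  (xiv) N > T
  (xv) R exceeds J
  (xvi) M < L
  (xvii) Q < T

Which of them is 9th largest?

Piecing the relations together gives one ordering: Q < T < N < M < L < K < S < P < J < R.
The 9th largest is T.

T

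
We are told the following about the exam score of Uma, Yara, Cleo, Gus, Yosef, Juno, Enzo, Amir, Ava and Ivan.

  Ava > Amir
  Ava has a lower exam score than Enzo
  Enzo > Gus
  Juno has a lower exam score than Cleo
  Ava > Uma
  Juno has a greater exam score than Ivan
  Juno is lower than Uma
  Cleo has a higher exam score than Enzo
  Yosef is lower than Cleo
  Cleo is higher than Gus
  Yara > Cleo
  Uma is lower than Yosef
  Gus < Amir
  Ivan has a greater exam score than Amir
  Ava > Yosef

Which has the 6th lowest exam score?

The consecutive relations fix a unique order: Gus < Amir < Ivan < Juno < Uma < Yosef < Ava < Enzo < Cleo < Yara.
The 6th smallest is Yosef.

Yosef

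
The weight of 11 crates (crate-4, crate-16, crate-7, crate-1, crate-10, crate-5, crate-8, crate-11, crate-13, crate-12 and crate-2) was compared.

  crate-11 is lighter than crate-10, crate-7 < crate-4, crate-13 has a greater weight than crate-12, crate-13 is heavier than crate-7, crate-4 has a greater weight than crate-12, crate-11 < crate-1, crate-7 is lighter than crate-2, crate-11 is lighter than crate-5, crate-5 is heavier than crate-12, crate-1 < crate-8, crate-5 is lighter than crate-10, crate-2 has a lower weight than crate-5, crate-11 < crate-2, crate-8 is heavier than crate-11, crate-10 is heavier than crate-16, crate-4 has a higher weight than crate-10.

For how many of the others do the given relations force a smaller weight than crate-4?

7

From crate-4 the given relations immediately reach crate-7, crate-12, crate-10.
From those, crate-11, crate-16, crate-5 — 6 in total.
From those, crate-2 — 7 in total.
No other element is forced below crate-4 by the given relations, so the count is 7.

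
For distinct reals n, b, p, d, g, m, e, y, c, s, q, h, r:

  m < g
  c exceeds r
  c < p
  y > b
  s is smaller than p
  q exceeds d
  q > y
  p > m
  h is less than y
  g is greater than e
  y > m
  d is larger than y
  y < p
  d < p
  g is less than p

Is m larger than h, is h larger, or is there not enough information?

undetermined

Following every chain through m: above m we get g, y, d, p, q.
h is not reached, and no chain runs the other way from h to m.
So the given relations leave the order of m and h undetermined.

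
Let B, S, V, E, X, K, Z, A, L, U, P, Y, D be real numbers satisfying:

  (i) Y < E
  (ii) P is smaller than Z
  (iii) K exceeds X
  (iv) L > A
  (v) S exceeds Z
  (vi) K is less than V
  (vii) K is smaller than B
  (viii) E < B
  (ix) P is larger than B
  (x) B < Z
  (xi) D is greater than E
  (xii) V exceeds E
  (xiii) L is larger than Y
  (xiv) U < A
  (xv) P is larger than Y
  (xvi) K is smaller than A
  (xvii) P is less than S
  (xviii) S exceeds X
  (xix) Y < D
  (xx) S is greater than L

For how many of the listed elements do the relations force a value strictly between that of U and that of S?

Chaining upward from U reaches: A, L.
Chaining downward from S reaches: X, Y, E, K, A, L, B, P, Z.
Strictly between U and S are those in both lists: A, L — 2 elements.

2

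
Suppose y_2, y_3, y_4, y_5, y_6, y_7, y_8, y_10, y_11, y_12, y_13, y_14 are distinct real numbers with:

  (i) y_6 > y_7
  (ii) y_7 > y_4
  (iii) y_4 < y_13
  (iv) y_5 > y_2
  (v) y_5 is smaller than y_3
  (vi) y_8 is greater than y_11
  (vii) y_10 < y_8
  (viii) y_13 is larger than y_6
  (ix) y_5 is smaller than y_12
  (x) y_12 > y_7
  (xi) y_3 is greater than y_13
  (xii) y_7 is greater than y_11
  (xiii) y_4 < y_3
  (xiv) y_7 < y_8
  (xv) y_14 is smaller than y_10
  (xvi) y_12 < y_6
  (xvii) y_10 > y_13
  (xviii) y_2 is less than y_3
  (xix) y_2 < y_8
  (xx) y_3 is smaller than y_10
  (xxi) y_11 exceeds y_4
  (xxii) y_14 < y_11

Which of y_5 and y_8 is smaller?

Link the given pairs in sequence: y_5 < y_12; y_12 < y_6; y_6 < y_13; y_13 < y_3; y_3 < y_10; y_10 < y_8.
Chaining these gives y_5 < y_12 < y_6 < y_13 < y_3 < y_10 < y_8.
So y_5 < y_8; y_5 is the smaller of the two.

y_5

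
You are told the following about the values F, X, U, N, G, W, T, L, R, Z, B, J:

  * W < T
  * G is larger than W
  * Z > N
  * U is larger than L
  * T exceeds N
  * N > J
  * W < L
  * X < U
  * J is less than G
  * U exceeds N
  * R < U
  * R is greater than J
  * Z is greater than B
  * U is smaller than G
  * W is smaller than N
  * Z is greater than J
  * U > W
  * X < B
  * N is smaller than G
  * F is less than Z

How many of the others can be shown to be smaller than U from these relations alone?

6

The elements the relations force below U are X, J, W, R, N, L — no chain reaches any other.
That is 6.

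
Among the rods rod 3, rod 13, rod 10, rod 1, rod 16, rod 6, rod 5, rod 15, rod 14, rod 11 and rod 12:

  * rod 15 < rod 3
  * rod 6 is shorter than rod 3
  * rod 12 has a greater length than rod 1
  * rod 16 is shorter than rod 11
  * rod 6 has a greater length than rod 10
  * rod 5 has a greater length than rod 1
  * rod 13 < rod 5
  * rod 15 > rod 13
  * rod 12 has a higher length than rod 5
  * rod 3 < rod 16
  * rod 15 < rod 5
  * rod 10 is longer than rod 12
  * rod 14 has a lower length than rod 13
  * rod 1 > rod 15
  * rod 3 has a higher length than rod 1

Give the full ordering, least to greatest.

Nothing is placed below rod 14, so it is least; from there rod 14 < rod 13; rod 13 < rod 15; rod 15 < rod 1; rod 1 < rod 5; rod 5 < rod 12; rod 12 < rod 10; rod 10 < rod 6; rod 6 < rod 3; rod 3 < rod 16; rod 16 < rod 11, each given directly.

rod 14 < rod 13 < rod 15 < rod 1 < rod 5 < rod 12 < rod 10 < rod 6 < rod 3 < rod 16 < rod 11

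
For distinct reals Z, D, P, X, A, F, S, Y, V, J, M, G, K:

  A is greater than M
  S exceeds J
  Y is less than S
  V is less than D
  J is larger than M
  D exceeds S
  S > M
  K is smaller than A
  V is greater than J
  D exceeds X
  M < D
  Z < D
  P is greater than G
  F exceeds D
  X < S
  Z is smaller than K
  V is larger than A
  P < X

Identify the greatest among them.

Chaining downward from F: directly below it, D; then M, Z, X, V, S; then Y, J, A, P; then G, K.
That covers every other element, and nothing is given above F, so F is the greatest.

F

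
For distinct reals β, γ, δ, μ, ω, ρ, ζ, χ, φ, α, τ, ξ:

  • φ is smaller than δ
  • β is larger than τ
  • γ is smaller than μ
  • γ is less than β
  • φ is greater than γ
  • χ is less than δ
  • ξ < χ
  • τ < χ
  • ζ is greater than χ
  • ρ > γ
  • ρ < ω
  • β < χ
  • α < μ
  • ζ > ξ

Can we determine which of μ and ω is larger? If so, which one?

undetermined

Following every chain through μ: below μ we get γ, α.
ω is not reached, and no chain runs the other way from ω to μ.
So the given relations leave the order of μ and ω undetermined.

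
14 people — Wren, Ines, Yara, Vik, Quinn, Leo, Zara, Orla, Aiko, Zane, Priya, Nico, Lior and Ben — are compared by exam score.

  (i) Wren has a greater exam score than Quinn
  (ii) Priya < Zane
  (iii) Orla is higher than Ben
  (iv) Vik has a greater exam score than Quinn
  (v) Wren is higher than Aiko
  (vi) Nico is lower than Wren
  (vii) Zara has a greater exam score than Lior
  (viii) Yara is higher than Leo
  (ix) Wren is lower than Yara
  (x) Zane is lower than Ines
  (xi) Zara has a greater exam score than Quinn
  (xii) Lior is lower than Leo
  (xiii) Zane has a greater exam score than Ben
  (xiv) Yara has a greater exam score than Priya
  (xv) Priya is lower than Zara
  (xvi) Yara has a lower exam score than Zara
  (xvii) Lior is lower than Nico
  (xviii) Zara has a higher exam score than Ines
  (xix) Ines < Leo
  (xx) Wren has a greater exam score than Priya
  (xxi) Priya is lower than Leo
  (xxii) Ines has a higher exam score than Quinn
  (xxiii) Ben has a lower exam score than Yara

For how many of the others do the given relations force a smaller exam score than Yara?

From Yara the given relations immediately reach Ben, Priya, Wren, Leo.
From those, Lior, Aiko, Nico, Quinn, Ines — 9 in total.
From those, Zane — 10 in total.
Nothing else is reachable below Yara; 10 in all.

10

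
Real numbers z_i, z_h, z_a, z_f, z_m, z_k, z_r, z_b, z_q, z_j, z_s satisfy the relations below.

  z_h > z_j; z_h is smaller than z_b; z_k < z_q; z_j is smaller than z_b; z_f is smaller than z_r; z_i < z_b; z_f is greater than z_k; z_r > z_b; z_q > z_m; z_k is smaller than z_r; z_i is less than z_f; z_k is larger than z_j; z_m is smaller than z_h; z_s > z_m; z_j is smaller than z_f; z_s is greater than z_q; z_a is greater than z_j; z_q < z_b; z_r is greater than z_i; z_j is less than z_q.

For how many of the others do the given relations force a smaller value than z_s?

4

The elements the relations force below z_s are z_j, z_m, z_k, z_q — no chain reaches any other.
That is 4.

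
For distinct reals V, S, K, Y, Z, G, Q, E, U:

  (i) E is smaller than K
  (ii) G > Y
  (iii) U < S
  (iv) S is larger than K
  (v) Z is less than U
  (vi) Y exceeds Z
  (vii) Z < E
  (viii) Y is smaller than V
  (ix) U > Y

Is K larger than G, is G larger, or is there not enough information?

Following every chain through G: below G we get Z, Y.
K is not reached, and no chain runs the other way from K to G.
So the given relations leave the order of G and K undetermined.

undetermined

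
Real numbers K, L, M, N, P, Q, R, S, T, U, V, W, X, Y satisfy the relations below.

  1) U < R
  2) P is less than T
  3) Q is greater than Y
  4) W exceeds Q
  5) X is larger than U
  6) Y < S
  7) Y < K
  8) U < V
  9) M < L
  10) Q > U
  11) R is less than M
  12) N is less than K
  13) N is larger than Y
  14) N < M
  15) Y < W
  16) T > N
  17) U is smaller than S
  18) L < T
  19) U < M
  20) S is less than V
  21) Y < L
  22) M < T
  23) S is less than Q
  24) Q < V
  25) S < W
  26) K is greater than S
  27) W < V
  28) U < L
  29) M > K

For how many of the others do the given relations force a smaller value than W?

The elements the relations force below W are U, Y, S, Q — no chain reaches any other.
That is 4.

4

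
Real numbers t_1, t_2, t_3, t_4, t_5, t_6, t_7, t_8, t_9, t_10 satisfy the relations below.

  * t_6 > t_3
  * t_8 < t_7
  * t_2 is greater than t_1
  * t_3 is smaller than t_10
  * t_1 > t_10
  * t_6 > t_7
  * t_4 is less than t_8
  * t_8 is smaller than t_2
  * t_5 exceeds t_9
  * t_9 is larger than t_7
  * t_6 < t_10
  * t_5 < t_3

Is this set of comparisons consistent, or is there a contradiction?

The single ordering t_4 < t_8 < t_7 < t_9 < t_5 < t_3 < t_6 < t_10 < t_1 < t_2 satisfies every listed relation, so no contradiction arises.

consistent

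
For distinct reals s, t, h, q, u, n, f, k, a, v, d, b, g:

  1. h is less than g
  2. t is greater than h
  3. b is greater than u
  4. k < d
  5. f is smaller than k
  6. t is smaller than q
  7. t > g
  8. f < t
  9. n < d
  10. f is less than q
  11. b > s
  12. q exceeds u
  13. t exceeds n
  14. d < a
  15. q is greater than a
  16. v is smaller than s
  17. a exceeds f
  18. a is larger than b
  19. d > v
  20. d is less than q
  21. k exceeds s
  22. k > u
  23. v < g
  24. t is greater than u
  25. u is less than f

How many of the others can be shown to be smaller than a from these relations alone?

8

Directly below a: f, b, d.
One step further: v, u, n, s, k (8 so far).
Nothing else is reachable below a; 8 in all.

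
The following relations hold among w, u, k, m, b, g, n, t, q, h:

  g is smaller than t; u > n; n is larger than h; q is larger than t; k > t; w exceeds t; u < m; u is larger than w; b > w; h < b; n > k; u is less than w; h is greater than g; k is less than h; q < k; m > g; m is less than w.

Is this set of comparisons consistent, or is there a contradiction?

inconsistent

Chaining the given relations yields u < m < w, so u < w. But one relation states w < u. These cannot both hold.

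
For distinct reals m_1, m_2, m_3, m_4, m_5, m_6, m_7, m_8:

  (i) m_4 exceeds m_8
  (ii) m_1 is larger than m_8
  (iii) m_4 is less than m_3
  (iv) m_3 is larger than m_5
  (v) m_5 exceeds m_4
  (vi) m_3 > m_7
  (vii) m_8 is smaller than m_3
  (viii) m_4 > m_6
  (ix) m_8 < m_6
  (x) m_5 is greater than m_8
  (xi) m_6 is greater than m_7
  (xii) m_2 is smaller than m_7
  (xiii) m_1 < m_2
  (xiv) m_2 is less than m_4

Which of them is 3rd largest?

m_4

Chaining the given pairs: m_8 < m_1 < m_2 < m_7 < m_6 < m_4 < m_5 < m_3.
Counting 3 from the largest end gives m_4.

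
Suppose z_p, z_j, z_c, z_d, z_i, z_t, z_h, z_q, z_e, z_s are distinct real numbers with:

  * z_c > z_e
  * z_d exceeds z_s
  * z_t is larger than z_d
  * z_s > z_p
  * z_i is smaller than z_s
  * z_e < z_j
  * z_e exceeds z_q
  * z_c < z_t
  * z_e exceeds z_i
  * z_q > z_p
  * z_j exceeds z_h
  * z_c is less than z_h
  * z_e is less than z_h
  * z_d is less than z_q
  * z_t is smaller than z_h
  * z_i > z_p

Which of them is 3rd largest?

z_t

Piecing the relations together gives one ordering: z_p < z_i < z_s < z_d < z_q < z_e < z_c < z_t < z_h < z_j.
Counting 3 from the largest end gives z_t.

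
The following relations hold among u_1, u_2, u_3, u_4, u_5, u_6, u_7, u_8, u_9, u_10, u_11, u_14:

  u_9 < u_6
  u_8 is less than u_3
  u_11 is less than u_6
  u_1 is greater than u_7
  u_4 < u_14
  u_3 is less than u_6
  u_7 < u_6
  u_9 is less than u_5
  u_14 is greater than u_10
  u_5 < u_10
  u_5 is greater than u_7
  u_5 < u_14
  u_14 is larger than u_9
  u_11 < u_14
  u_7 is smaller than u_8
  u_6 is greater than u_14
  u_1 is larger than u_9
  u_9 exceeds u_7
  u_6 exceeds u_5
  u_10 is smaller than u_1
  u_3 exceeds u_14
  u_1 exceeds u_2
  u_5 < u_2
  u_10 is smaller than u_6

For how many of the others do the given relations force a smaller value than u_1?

5

From u_1 the given relations immediately reach u_7, u_9, u_10, u_2.
From those, u_5 — 5 in total.
Nothing else is reachable below u_1; 5 in all.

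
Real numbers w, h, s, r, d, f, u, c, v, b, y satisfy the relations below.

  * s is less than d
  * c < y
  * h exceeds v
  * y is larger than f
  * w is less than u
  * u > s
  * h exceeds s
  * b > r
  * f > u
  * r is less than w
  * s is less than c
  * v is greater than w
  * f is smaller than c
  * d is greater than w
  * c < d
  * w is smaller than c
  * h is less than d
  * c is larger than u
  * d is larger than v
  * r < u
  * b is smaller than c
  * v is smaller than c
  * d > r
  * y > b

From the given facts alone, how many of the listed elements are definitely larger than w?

Directly above w: v, u, c, d.
One step further: f, h, y (7 so far).
Nothing else is reachable above w; 7 in all.

7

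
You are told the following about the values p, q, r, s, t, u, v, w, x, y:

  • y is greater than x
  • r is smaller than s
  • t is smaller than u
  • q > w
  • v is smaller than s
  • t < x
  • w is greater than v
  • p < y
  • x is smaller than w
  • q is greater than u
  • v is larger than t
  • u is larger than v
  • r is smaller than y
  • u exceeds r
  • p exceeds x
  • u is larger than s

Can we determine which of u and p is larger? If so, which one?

undetermined

Following every chain through p: above p we get y; below p we get t, x.
u is not reached, and no chain runs the other way from u to p.
So the given relations leave the order of p and u undetermined.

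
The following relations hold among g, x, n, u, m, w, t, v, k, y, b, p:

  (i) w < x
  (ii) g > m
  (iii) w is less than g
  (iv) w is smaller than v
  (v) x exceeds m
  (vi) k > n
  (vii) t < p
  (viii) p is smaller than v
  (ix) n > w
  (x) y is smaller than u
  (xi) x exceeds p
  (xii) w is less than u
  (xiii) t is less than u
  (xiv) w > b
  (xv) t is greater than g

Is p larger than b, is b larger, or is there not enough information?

Link the given pairs in sequence: b < w; w < g; g < t; t < p.
Together: b < w < g < t < p.
So p is larger.

p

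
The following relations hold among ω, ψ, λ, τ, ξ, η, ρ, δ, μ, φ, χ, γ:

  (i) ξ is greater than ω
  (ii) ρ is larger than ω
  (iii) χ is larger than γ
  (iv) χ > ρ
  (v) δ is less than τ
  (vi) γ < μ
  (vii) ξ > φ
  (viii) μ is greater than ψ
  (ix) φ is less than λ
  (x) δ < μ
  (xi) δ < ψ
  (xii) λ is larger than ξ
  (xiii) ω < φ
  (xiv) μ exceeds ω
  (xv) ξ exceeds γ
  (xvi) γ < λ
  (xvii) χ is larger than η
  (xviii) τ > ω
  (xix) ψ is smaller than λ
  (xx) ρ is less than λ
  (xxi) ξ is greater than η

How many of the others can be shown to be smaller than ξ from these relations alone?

The elements the relations force below ξ are ω, η, γ, φ — no chain reaches any other.
That is 4.

4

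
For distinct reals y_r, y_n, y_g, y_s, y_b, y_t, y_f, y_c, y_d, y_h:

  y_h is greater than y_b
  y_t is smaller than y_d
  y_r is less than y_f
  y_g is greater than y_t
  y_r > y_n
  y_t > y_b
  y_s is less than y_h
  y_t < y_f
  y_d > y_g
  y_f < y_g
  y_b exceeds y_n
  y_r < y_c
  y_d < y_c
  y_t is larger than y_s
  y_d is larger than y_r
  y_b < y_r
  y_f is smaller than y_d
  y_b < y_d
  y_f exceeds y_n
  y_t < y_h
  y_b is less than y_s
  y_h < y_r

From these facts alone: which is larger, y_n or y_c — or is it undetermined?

y_c

Link the given pairs in sequence: y_n < y_b; y_b < y_s; y_s < y_t; y_t < y_h; y_h < y_r; y_r < y_f; y_f < y_g; y_g < y_d; y_d < y_c.
Chaining these gives y_n < y_b < y_s < y_t < y_h < y_r < y_f < y_g < y_d < y_c.
So y_c is larger.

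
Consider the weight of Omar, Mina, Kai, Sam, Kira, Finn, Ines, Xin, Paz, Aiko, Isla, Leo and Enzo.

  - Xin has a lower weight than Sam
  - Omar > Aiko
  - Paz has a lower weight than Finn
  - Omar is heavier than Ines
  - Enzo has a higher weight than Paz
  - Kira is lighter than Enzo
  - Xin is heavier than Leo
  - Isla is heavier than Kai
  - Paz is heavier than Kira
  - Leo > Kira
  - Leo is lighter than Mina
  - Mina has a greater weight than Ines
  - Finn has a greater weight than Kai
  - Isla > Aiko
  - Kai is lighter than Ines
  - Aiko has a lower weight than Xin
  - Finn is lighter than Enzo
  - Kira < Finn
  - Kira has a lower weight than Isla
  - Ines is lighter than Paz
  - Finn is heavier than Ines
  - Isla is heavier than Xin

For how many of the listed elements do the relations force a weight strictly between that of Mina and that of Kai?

The relations place Kai below Mina. An element lies strictly between them when it is forced above Kai and also forced below Mina.
Above Kai: {Ines, Paz, Isla, Omar, Finn, Enzo}. Below Mina: {Kira, Leo, Ines}.
Intersection: {Ines} — 1.

1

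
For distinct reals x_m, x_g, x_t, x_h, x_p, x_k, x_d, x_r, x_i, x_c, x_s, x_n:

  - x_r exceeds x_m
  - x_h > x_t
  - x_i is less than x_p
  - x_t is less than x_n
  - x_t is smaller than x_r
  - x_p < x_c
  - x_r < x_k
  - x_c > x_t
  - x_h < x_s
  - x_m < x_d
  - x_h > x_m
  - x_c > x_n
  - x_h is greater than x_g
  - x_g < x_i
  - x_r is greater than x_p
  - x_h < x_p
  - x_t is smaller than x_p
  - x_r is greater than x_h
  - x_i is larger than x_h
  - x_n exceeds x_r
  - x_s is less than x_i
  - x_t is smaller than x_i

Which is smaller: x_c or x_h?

x_h

Following the relations from x_h: x_h < x_s < x_i < x_p < x_r < x_n < x_c.
So x_h < x_c; x_h is the smaller of the two.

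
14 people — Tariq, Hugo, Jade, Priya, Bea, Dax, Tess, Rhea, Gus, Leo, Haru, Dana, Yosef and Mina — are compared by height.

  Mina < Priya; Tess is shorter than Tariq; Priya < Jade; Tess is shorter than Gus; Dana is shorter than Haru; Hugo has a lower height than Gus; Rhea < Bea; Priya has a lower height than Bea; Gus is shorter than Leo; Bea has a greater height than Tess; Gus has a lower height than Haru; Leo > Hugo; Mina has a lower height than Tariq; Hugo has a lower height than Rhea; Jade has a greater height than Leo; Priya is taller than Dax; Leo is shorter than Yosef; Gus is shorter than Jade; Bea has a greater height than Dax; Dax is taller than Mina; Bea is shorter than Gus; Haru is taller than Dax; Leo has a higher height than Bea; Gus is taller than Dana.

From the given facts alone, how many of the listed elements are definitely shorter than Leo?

From Leo the given relations immediately reach Hugo, Bea, Gus.
From those, Dana, Tess, Rhea, Dax, Priya — 8 in total.
From those, Mina — 9 in total.
No other element is forced below Leo by the given relations, so the count is 9.

9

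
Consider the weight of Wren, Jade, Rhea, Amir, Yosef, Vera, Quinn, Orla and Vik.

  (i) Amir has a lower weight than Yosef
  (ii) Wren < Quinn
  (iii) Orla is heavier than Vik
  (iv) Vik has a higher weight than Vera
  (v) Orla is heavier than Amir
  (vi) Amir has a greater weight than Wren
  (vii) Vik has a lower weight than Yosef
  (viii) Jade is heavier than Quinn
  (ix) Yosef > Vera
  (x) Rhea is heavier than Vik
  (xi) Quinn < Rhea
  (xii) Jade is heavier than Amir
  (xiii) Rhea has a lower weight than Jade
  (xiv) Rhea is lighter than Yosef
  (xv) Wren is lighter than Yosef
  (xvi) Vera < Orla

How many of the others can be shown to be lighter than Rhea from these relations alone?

From Rhea the given relations immediately reach Quinn, Vik.
From those, Wren, Vera — 4 in total.
Nothing else is reachable below Rhea; 4 in all.

4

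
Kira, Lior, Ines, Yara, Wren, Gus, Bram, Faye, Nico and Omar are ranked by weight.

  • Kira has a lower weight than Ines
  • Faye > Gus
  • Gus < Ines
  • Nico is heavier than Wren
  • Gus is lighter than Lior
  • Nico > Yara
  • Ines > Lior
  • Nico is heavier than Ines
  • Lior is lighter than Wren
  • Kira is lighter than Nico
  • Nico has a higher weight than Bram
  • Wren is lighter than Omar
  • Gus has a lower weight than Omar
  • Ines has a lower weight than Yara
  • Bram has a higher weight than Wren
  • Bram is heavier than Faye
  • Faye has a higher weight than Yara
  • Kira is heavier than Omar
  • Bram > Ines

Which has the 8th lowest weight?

Faye

Chaining the given pairs: Gus < Lior < Wren < Omar < Kira < Ines < Yara < Faye < Bram < Nico.
Counting 8 from the smallest end gives Faye.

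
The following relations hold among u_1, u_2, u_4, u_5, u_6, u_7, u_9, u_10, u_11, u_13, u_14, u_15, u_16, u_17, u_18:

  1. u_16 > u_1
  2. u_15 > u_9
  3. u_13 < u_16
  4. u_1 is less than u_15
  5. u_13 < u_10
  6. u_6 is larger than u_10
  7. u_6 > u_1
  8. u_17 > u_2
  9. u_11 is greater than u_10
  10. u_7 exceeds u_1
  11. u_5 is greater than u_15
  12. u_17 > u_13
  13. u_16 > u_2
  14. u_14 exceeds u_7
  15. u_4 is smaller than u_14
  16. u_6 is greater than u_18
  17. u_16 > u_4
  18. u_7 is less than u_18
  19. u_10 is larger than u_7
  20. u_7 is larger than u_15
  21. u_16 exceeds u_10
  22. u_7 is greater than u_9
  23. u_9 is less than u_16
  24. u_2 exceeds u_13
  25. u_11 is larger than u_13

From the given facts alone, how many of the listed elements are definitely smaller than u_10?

5

Directly below u_10: u_7, u_13.
One step further: u_9, u_1, u_15 (5 so far).
Nothing else is reachable below u_10; 5 in all.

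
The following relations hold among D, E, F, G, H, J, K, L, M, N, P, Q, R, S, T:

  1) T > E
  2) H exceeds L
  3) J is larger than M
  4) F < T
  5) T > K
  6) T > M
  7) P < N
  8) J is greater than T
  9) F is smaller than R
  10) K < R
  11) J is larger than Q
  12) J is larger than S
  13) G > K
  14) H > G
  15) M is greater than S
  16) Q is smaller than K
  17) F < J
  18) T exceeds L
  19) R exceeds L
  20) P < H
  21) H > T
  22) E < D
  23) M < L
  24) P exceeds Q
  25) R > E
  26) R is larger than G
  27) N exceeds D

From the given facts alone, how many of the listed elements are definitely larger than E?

The elements the relations force above E are T, R, D, J, H, N — no chain reaches any other.
That is 6.

6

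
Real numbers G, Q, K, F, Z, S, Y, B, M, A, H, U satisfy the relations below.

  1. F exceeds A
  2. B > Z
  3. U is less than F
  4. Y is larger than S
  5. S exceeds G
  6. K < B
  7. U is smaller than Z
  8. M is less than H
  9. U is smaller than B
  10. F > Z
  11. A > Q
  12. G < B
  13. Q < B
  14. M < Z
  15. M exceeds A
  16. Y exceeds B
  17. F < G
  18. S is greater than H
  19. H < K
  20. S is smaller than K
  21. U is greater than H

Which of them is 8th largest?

U

Piecing the relations together gives one ordering: Q < A < M < H < U < Z < F < G < S < K < B < Y.
Counting 8 from the largest end gives U.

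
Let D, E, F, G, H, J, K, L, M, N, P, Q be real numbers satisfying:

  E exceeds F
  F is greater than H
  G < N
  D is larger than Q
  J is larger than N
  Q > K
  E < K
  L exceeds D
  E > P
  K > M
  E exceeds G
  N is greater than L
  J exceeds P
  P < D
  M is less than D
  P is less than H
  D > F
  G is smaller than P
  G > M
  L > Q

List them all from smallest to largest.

M < G < P < H < F < E < K < Q < D < L < N < J

Each adjacent pair is fixed by a given relation: M < G; G < P; P < H; H < F; F < E; E < K; K < Q; Q < D; D < L; L < N; N < J. Chaining them end to end gives the full order.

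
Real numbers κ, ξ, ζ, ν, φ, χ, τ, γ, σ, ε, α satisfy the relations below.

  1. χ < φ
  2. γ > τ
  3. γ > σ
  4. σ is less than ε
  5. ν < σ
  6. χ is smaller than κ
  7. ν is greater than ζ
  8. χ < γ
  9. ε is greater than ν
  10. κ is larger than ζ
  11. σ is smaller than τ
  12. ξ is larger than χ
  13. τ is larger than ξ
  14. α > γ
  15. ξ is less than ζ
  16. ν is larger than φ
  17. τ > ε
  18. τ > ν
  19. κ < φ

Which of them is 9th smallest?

τ

Chaining the given pairs: χ < ξ < ζ < κ < φ < ν < σ < ε < τ < γ < α.
The 9th smallest is τ.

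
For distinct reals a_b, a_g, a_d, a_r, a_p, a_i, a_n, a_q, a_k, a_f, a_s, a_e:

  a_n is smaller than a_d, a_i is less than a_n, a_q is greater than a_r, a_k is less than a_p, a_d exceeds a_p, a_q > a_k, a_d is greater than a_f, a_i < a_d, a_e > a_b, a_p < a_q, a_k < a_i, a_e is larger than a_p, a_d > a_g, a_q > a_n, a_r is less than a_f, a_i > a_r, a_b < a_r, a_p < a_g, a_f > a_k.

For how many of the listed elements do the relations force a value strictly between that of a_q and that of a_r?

Chaining upward from a_r reaches: a_i, a_n, a_f, a_d.
Chaining downward from a_q reaches: a_b, a_k, a_i, a_n, a_p.
Strictly between a_r and a_q are those in both lists: a_i, a_n — 2 elements.

2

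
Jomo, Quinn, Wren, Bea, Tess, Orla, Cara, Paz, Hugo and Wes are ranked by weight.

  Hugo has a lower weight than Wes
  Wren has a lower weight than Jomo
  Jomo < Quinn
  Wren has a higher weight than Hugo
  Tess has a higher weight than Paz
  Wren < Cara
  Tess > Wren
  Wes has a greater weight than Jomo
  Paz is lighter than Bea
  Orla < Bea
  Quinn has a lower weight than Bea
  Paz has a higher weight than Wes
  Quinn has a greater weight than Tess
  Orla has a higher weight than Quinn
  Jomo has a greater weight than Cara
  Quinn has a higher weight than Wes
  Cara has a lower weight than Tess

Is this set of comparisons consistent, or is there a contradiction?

The single ordering Hugo < Wren < Cara < Jomo < Wes < Paz < Tess < Quinn < Orla < Bea satisfies every listed relation, so no contradiction arises.

consistent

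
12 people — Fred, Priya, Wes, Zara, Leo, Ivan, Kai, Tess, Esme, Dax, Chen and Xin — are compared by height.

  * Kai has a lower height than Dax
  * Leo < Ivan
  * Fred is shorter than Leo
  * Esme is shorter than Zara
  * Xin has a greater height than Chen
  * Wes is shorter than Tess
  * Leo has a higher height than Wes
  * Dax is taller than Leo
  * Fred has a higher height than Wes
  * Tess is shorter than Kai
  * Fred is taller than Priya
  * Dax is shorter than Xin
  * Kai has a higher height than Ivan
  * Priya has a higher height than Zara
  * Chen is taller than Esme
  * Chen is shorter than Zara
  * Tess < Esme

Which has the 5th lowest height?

Piecing the relations together gives one ordering: Wes < Tess < Esme < Chen < Zara < Priya < Fred < Leo < Ivan < Kai < Dax < Xin.
Counting 5 from the smallest end gives Zara.

Zara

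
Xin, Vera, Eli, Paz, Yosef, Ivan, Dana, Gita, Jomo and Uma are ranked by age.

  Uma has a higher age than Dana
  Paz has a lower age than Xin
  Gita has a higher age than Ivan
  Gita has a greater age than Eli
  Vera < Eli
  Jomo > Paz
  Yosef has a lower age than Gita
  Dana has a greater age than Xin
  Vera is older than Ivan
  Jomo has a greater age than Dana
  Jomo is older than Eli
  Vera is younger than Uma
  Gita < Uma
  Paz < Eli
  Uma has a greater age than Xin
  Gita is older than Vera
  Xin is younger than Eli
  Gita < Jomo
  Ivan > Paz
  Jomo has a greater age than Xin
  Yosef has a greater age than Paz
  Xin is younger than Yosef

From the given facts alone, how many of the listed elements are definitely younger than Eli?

The elements the relations force below Eli are Paz, Ivan, Vera, Xin — no chain reaches any other.
That is 4.

4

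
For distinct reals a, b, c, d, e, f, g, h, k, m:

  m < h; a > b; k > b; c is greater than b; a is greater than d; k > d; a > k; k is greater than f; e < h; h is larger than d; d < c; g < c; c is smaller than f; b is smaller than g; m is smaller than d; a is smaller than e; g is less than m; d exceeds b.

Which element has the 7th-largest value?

The consecutive relations fix a unique order: b < g < m < d < c < f < k < a < e < h.
The 7th largest is d.

d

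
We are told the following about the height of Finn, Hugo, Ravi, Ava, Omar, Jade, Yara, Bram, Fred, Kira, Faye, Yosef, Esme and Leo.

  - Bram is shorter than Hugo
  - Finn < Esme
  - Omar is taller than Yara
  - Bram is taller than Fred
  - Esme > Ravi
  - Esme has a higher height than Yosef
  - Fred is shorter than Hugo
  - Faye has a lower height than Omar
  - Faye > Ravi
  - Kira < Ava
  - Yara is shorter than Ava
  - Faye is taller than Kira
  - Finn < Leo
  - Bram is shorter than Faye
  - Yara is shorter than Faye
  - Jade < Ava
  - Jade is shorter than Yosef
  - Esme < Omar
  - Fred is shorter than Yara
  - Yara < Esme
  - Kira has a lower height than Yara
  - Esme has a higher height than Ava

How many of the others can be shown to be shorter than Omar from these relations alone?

11

Directly below Omar: Yara, Esme, Faye.
One step further: Fred, Kira, Bram, Finn, Ravi, Yosef, Ava (10 so far).
One step further: Jade (11 so far).
Nothing else is reachable below Omar; 11 in all.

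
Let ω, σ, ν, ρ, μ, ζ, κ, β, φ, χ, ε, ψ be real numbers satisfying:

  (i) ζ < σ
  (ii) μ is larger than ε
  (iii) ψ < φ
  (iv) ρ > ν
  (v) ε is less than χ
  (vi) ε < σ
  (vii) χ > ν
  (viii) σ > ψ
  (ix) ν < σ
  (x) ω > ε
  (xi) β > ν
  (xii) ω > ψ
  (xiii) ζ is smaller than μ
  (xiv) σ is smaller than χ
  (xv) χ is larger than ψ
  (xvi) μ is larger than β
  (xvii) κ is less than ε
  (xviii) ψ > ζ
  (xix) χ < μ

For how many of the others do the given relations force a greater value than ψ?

The elements the relations force above ψ are φ, σ, ω, χ, μ — no chain reaches any other.
That is 5.

5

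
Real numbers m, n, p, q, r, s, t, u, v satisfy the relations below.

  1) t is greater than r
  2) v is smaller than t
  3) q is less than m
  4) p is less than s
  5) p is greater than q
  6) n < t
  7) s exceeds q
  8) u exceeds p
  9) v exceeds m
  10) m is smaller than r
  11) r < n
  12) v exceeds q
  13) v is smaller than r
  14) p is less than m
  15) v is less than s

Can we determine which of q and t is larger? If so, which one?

Link the given pairs in sequence: q < p; p < m; m < r; r < n; n < t.
Chaining these gives q < p < m < r < n < t.
So t is larger.

t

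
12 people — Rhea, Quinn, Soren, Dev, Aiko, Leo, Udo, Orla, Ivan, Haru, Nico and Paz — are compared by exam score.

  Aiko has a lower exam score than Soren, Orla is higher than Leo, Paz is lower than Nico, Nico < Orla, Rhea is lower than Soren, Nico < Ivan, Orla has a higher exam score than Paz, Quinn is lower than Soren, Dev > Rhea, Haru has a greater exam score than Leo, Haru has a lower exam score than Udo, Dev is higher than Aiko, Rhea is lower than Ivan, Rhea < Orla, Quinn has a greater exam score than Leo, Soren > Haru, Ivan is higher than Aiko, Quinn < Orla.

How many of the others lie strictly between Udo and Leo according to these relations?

Chaining upward from Leo reaches: Haru, Quinn, Orla, Soren.
Chaining downward from Udo reaches: Haru.
Strictly between Leo and Udo are those in both lists: Haru — 1 element.

1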